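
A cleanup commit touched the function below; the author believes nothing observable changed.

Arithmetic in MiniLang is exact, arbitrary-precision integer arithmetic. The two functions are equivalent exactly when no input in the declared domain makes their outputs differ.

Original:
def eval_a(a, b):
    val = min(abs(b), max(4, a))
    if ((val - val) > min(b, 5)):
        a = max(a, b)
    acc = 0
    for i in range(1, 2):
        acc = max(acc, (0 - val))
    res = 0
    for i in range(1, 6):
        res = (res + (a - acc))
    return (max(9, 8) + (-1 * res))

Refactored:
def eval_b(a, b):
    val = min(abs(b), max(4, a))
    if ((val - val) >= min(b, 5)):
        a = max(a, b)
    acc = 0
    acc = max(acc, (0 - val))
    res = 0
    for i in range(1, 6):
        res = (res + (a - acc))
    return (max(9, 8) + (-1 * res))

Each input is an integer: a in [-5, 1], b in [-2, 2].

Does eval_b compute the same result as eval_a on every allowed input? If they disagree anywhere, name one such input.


Run the pair on a=-5, b=0.
eval_a: val=0, then ((val - val) > min(b, 5)) is false, then acc=0, then (i=1), then acc=0, then res=0, then (i=1), then res=-5, then (i=2), then res=-10, then (i=3), then res=-15, then (i=4), then res=-20, then (i=5), then res=-25, then returns 34
eval_b: val=0, then ((val - val) >= min(b, 5)) is true, then a=0, then acc=0, then acc=0, then res=0, then (i=1), then res=0, then (i=2), then res=0, then (i=3), then res=0, then (i=4), then res=0, then (i=5), then res=0, then returns 9
34 against 9: the behavior changed.
verdict: not equivalent; witness: a=-5, b=0


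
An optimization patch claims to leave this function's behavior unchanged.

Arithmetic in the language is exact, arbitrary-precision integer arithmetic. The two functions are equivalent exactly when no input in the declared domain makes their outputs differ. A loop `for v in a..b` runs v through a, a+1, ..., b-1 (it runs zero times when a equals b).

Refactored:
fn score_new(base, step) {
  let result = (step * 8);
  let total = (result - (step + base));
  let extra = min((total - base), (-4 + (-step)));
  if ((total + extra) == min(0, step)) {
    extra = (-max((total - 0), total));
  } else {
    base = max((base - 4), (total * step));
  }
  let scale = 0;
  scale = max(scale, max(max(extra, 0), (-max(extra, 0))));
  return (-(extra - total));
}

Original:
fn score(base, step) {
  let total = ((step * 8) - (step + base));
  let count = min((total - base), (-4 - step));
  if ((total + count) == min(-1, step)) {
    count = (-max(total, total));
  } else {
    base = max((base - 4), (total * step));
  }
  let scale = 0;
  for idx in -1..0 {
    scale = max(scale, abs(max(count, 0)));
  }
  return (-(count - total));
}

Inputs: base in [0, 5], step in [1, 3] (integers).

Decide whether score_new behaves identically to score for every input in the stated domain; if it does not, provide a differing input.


These are not equivalent — on base=3, step=1 the outputs split (8 vs 9).
score: total=4, then count=-5, then ((total + count) == min(-1, step)) is true, then count=-4, then scale=0, then (idx=-1), then scale=0, then returns 8
score_new: result=8, then total=4, then extra=-5, then ((total + extra) == min(0, step)) is false, then base=4, then scale=0, then scale=0, then returns 9
verdict: not equivalent; witness: base=3, step=1


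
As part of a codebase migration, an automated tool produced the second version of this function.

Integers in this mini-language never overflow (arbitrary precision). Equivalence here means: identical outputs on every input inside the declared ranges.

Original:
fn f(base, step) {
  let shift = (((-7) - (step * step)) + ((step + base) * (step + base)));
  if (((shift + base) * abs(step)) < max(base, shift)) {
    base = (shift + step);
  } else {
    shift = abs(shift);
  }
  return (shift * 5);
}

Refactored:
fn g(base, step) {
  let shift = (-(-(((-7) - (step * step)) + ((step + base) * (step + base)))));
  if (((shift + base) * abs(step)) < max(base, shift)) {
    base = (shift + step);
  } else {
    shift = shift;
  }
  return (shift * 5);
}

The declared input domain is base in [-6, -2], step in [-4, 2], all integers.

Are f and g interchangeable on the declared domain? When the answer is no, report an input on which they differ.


Not equivalent: base=-2, step=0 separates them (15 vs -15).
f: shift = -3; (((shift + base) * abs(step)) < max(base, shift)) -> false; shift = 3; return 15
g: shift = -3; (((shift + base) * abs(step)) < max(base, shift)) -> false; shift = -3; return -15
verdict: not equivalent; witness: base=-2, step=0


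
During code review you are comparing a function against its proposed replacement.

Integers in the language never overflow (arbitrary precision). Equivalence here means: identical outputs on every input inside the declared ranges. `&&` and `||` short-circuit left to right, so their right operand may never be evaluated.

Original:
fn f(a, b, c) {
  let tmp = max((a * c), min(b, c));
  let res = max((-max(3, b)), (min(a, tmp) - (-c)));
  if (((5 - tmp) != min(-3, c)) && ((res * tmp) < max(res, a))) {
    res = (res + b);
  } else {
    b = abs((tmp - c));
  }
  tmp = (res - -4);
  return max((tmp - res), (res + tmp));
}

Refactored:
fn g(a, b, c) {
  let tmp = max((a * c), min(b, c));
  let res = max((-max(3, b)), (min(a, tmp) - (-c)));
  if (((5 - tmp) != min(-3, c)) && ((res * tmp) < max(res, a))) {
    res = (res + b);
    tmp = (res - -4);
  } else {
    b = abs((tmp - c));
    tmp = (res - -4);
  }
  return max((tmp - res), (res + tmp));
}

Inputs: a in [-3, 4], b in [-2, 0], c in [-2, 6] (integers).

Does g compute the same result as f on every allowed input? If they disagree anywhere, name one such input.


Changes here: arithmetic usage differs, plus constant usage differs, plus statement counts differ; the full 216-point sweep finds no disagreement.
verdict: equivalent


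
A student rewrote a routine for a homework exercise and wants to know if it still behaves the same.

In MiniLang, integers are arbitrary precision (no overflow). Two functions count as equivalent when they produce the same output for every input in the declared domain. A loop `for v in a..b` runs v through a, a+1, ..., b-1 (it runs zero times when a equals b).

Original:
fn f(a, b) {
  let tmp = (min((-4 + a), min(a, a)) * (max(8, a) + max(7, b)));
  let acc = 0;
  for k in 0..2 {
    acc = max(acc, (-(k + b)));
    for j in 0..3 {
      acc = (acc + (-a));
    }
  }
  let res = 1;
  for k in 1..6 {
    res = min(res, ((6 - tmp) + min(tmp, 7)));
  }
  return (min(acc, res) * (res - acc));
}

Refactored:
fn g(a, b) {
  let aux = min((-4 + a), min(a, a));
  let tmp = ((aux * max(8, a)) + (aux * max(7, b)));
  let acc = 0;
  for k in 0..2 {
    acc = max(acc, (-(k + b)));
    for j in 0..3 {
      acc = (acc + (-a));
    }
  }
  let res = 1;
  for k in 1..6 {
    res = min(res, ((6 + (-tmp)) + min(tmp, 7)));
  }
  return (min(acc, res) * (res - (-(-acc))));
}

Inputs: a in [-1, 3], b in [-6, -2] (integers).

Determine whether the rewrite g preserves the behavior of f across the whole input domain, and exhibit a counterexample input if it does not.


Equivalent — the differences include arithmetic usage differs; and local variable names differ; and statement counts differ, yet no declared input distinguishes the two.
One worked example (a=-1, b=-4) — f: tmp = -75; acc = 0; [k=0]; acc = 4; [j=0]; acc = 5; [j=1]; acc = 6; [j=2]; acc = 7; [k=1]; acc = 7; [j=0]; acc = 8; [j=1]; acc = 9; [j=2]; acc = 10; res = 1; [k=1]; res = 1; [k=2]; res = 1; [k=3]; res = 1; [k=4]; res = 1; [k=5]; res = 1; return -9; g: aux = -5; tmp = -75; acc = 0; [k=0]; acc = 4; [j=0]; acc = 5; [j=1]; acc = 6; [j=2]; acc = 7; [k=1]; acc = 7; [j=0]; acc = 8; [j=1]; acc = 9; [j=2]; acc = 10; res = 1; [k=1]; res = 1; [k=2]; res = 1; [k=3]; res = 1; [k=4]; res = 1; [k=5]; res = 1; return -9; agreement on -9.
An exhaustive pass over the 25 declared inputs shows identical outputs.
verdict: equivalent


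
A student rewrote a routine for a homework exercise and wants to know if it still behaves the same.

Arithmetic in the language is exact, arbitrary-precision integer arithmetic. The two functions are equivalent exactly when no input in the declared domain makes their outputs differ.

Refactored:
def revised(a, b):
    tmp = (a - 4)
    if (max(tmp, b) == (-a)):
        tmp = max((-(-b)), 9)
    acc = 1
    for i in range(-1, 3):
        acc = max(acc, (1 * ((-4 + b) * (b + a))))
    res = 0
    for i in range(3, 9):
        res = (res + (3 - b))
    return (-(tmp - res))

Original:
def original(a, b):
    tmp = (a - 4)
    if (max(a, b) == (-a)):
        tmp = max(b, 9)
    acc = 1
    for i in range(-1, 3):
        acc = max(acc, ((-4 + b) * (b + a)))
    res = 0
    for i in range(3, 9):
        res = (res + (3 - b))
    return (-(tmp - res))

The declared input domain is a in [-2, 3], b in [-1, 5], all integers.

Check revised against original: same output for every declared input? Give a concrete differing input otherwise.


These are not equivalent — on a=0, b=-1 the outputs split (15 vs 28).
original: tmp becomes -4; next (max(a, b) == (-a)) evaluates to true; next tmp becomes 9; next acc becomes 1; next at i=-1:; next acc becomes 5; next at i=0:; next acc becomes 5; next at i=1:; next acc becomes 5; next at i=2:; next acc becomes 5; next res becomes 0; next at i=3:; next res becomes 4; next at i=4:; next res becomes 8; next at i=5:; next res becomes 12; next at i=6:; next res becomes 16; next at i=7:; next res becomes 20; next at i=8:; next res becomes 24; next final value 15
revised: tmp becomes -4; next (max(tmp, b) == (-a)) evaluates to false; next acc becomes 1; next at i=-1:; next acc becomes 5; next at i=0:; next acc becomes 5; next at i=1:; next acc becomes 5; next at i=2:; next acc becomes 5; next res becomes 0; next at i=3:; next res becomes 4; next at i=4:; next res becomes 8; next at i=5:; next res becomes 12; next at i=6:; next res becomes 16; next at i=7:; next res becomes 20; next at i=8:; next res becomes 24; next final value 28
verdict: not equivalent; witness: a=0, b=-1


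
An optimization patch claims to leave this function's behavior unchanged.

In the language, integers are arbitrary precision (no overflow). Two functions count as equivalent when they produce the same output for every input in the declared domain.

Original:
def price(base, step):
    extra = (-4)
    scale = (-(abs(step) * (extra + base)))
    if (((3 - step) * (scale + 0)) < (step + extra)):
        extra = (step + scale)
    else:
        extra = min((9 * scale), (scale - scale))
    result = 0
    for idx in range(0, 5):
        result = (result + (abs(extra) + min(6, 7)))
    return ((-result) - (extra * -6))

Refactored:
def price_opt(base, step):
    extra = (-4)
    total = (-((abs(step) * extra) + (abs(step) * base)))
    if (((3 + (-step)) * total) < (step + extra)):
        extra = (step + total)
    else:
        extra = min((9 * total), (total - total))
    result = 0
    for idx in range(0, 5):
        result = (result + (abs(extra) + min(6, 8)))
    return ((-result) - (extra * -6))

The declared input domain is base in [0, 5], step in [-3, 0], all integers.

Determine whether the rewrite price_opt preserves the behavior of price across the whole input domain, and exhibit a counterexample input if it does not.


The edit looks behavioral (`7` became `8`), but over these ranges it never changes the outcome.
Tracing base=5, step=-3: price: extra becomes -4; next scale becomes -3; next (((3 - step) * (scale + 0)) < (step + extra)) evaluates to true; next extra becomes -6; next result becomes 0; next at idx=0:; next result becomes 12; next at idx=1:; next result becomes 24; next at idx=2:; next result becomes 36; next at idx=3:; next result becomes 48; next at idx=4:; next result becomes 60; next final value -96 | price_opt: extra becomes -4; next total becomes -3; next (((3 + (-step)) * total) < (step + extra)) evaluates to true; next extra becomes -6; next result becomes 0; next at idx=0:; next result becomes 12; next at idx=1:; next result becomes 24; next at idx=2:; next result becomes 36; next at idx=3:; next result becomes 48; next at idx=4:; next result becomes 60; next final value -96 — matching result -96.
Every one of the 24 inputs gives matching results.
verdict: equivalent


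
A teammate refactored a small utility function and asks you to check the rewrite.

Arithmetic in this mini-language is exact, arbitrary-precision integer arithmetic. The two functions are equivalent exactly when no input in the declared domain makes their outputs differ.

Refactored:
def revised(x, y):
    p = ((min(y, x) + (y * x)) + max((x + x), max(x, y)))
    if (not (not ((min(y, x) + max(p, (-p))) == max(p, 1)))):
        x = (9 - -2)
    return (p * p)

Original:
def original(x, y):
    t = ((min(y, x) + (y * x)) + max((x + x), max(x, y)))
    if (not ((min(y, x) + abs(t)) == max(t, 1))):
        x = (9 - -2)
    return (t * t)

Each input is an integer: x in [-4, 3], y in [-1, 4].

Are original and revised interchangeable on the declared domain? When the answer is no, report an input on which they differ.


Whatever the rewrite altered, no input in the stated domain can expose a difference; all 48 inputs agree.
verdict: equivalent


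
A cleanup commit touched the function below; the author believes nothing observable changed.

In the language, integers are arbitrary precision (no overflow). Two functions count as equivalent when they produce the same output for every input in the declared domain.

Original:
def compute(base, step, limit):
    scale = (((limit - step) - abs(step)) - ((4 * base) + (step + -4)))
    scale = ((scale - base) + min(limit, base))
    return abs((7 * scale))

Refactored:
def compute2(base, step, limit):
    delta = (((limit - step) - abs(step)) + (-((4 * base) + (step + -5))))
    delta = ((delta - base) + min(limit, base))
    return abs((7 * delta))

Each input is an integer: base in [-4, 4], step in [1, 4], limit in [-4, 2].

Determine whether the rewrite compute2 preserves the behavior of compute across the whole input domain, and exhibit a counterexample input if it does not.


The rewrite breaks on base=-4, step=1, limit=-4, where the results are 91 and 98.
compute: scale becomes 13; next scale becomes 13; next final value 91
compute2: delta becomes 14; next delta becomes 14; next final value 98
verdict: not equivalent; witness: base=-4, step=1, limit=-4


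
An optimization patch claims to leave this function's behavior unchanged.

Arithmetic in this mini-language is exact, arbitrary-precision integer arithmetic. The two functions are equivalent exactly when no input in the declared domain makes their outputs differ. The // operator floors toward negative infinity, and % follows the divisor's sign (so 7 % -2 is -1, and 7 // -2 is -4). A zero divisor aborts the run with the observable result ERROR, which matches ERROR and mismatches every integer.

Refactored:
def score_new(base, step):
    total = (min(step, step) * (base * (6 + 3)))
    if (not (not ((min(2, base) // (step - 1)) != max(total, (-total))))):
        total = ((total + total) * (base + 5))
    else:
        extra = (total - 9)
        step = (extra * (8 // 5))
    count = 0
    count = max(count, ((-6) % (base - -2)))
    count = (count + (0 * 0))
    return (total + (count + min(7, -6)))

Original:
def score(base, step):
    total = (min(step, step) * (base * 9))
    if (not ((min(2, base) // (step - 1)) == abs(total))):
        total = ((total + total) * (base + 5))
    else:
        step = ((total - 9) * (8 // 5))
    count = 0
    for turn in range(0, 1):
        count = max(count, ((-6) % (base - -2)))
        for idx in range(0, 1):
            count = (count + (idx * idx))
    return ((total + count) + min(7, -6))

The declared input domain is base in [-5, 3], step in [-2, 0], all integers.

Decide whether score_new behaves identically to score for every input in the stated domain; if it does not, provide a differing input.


Differences: constant usage differs, and min/max/abs usage differs, and arithmetic usage differs, and boolean connective usage differs, and comparison usage differs, and local variable names differ, and loop structure differs, and statement counts differ — yet all 27 inputs agree.
verdict: equivalent


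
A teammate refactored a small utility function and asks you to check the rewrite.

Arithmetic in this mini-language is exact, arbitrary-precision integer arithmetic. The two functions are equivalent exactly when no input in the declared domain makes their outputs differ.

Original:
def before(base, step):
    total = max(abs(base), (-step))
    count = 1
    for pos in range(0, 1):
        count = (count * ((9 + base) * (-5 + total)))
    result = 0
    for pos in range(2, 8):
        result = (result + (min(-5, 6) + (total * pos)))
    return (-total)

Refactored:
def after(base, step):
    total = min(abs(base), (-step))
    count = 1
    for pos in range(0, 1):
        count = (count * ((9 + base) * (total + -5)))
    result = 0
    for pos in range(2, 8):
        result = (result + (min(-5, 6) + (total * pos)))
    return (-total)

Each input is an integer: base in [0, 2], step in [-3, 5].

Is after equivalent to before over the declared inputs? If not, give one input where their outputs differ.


The rewrite breaks on base=0, step=-3, where the results are -3 and 0.
before: total := 3 | count := 1 | iter pos=0: | count := -18 | result := 0 | iter pos=2: | result := 1 | iter pos=3: | result := 5 | iter pos=4: | result := 12 | iter pos=5: | result := 22 | iter pos=6: | result := 35 | iter pos=7: | result := 51 | result -3
after: total := 0 | count := 1 | iter pos=0: | count := -45 | result := 0 | iter pos=2: | result := -5 | iter pos=3: | result := -10 | iter pos=4: | result := -15 | iter pos=5: | result := -20 | iter pos=6: | result := -25 | iter pos=7: | result := -30 | result 0
verdict: not equivalent; witness: base=0, step=-3


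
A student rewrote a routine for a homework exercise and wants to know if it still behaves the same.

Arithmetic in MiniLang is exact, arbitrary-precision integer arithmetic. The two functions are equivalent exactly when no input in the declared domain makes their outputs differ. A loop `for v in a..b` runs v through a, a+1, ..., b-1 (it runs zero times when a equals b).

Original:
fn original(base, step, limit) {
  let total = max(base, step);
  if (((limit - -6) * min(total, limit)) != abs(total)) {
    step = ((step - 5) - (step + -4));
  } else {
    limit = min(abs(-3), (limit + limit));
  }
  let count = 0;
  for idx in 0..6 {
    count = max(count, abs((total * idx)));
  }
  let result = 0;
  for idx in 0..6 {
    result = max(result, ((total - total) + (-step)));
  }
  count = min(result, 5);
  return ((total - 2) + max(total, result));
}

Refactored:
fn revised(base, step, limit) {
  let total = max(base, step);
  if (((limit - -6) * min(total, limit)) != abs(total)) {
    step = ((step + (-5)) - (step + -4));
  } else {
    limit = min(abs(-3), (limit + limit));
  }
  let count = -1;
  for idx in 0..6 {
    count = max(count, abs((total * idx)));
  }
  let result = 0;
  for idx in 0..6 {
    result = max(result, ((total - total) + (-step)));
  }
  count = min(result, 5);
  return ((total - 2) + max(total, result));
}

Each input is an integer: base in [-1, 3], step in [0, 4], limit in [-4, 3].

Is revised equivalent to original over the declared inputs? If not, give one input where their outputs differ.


The suspicious edit (`0` became `-1`) never changes the result for any input inside the declared domain.
Tracing base=0, step=1, limit=-4: original: total=1, then (((limit - -6) * min(total, limit)) != abs(total)) is true, then step=-1, then count=0, then (idx=0), then count=0, then (idx=1), then count=1, then (idx=2), then count=2, then (idx=3), then count=3, then (idx=4), then count=4, then (idx=5), then count=5, then result=0, then (idx=0), then result=1, then (idx=1), then result=1, then (idx=2), then result=1, then (idx=3), then result=1, then (idx=4), then result=1, then (idx=5), then result=1, then count=1, then returns 0 | revised: total=1, then (((limit - -6) * min(total, limit)) != abs(total)) is true, then step=-1, then count=-1, then (idx=0), then count=0, then (idx=1), then count=1, then (idx=2), then count=2, then (idx=3), then count=3, then (idx=4), then count=4, then (idx=5), then count=5, then result=0, then (idx=0), then result=1, then (idx=1), then result=1, then (idx=2), then result=1, then (idx=3), then result=1, then (idx=4), then result=1, then (idx=5), then result=1, then count=1, then returns 0 — matching result 0.
Sweeping the whole domain (200 inputs) finds no disagreement.
verdict: equivalent


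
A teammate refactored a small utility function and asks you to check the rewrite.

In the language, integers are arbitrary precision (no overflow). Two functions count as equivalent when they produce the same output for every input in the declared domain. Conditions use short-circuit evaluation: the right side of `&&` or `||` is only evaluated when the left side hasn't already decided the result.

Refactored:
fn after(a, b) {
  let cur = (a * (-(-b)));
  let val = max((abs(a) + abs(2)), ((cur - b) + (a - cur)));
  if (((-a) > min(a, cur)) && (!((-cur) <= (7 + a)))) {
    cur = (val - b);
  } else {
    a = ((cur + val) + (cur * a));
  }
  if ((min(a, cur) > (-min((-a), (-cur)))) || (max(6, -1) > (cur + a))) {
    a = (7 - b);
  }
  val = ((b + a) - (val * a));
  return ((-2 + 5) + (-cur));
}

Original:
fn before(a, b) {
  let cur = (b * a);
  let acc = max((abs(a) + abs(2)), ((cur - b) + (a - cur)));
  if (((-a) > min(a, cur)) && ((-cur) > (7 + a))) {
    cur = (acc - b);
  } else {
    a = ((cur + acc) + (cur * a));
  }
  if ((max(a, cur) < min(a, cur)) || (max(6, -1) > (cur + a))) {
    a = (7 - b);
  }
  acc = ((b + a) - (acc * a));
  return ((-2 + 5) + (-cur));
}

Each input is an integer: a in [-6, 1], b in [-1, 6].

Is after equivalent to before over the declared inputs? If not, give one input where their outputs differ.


The two versions differ — the changes include comparison usage differs, boolean connective usage differs, local variable names differ, min/max/abs usage differs.
Tracing a=-1, b=-1: before: cur=1, then acc=3, then (((-a) > min(a, cur)) && ((-cur) > (7 + a))) is false, then a=3, then ((max(a, cur) < min(a, cur)) || (max(6, -1) > (cur + a))) is true, then a=8, then acc=-17, then returns 2 | after: cur=1, then val=3, then (((-a) > min(a, cur)) && (!((-cur) <= (7 + a)))) is false, then a=3, then ((min(a, cur) > (-min((-a), (-cur)))) || (max(6, -1) > (cur + a))) is true, then a=8, then val=-17, then returns 2 — matching result 2.
Every one of the 64 inputs gives matching results.
verdict: equivalent


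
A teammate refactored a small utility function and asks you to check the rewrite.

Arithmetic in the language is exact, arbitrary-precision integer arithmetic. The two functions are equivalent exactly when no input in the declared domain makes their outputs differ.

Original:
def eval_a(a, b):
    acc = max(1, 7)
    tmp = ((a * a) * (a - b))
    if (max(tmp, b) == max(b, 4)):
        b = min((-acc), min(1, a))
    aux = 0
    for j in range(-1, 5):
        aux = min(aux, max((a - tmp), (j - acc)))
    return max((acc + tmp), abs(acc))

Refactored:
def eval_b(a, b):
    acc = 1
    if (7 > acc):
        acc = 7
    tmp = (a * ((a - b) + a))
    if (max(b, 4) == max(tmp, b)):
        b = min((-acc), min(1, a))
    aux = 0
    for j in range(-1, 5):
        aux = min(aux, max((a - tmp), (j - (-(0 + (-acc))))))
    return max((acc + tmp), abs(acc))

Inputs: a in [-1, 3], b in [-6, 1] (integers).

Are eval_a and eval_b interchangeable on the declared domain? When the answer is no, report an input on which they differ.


The rewrite breaks on a=-1, b=-6, where the results are 12 and 7.
eval_a: acc := 7 | tmp := 5 | (max(tmp, b) == max(b, 4)): false | aux := 0 | iter j=-1: | aux := -6 | iter j=0: | aux := -6 | iter j=1: | aux := -6 | iter j=2: | aux := -6 | iter j=3: | aux := -6 | iter j=4: | aux := -6 | result 12
eval_b: acc := 1 | (7 > acc): true | acc := 7 | tmp := -4 | (max(b, 4) == max(tmp, b)): false | aux := 0 | iter j=-1: | aux := 0 | iter j=0: | aux := 0 | iter j=1: | aux := 0 | iter j=2: | aux := 0 | iter j=3: | aux := 0 | iter j=4: | aux := 0 | result 7
verdict: not equivalent; witness: a=-1, b=-6


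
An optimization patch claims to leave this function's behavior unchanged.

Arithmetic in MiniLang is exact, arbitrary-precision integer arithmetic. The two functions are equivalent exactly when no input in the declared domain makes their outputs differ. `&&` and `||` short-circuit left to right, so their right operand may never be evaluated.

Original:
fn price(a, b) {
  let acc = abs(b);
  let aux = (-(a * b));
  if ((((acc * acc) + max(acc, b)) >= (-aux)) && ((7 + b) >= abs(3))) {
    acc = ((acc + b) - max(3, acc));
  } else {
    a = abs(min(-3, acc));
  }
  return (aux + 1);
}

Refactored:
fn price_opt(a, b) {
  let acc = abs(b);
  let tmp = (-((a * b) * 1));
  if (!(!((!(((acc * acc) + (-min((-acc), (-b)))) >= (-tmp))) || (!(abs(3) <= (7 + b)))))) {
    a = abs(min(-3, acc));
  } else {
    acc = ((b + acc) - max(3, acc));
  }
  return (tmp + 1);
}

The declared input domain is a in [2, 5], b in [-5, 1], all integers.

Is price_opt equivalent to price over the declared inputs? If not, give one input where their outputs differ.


Behavior is preserved: although comparison usage differs, plus constant usage differs, plus boolean connective usage differs, plus arithmetic usage differs, plus min/max/abs usage differs, plus local variable names differ, the outputs never diverge.
Spot check at a=4, b=-3 — price: acc becomes 3; next aux becomes 12; next ((((acc * acc) + max(acc, b)) >= (-aux)) && ((7 + b) >= abs(3))) evaluates to true; next acc becomes -3; next final value 13. price_opt: acc becomes 3; next tmp becomes 12; next (!(!((!(((acc * acc) + (-min((-acc), (-b)))) >= (-tmp))) || (!(abs(3) <= (7 + b)))))) evaluates to false; next acc becomes -3; next final value 13. Both give 13.
Checked all 28 inputs in the declared domain: the outputs agree on every one.
verdict: equivalent


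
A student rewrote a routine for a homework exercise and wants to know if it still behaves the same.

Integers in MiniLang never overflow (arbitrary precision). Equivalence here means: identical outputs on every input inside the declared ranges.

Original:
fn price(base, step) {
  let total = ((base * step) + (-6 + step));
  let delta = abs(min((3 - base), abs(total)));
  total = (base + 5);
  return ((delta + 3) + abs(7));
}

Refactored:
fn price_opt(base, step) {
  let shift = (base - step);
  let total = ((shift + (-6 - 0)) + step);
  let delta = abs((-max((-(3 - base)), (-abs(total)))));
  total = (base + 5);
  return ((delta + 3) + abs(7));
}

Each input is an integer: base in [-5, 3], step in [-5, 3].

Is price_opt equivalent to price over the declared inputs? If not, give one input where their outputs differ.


There is a counterexample at base=-5, step=-3: 16 on one side, 18 on the other.
price: total=6, then delta=6, then total=0, then returns 16
price_opt: shift=-2, then total=-11, then delta=8, then total=0, then returns 18
verdict: not equivalent; witness: base=-5, step=-3


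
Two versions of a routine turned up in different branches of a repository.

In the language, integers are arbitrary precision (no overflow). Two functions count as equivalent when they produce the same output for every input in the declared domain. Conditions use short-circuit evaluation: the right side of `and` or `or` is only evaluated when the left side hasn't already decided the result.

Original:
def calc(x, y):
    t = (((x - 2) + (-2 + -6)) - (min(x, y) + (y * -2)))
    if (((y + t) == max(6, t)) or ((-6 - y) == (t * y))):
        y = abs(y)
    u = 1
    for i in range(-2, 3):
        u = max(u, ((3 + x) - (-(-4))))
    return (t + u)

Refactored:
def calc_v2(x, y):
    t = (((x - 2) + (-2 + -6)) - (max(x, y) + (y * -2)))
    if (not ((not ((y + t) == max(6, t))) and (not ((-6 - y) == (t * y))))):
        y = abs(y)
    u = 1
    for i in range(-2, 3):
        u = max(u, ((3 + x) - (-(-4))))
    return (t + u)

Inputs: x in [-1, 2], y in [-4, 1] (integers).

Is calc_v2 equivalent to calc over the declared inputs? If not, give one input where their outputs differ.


Try x=-1, y=-4.
calc: t=-15, then (((y + t) == max(6, t)) or ((-6 - y) == (t * y))) is false, then u=1, then (i=-2), then u=1, then (i=-1), then u=1, then (i=0), then u=1, then (i=1), then u=1, then (i=2), then u=1, then returns -14
calc_v2: t=-18, then (not ((not ((y + t) == max(6, t))) and (not ((-6 - y) == (t * y))))) is false, then u=1, then (i=-2), then u=1, then (i=-1), then u=1, then (i=0), then u=1, then (i=1), then u=1, then (i=2), then u=1, then returns -17
-14 != -17, so the rewrite changes behavior.
verdict: not equivalent; witness: x=-1, y=-4


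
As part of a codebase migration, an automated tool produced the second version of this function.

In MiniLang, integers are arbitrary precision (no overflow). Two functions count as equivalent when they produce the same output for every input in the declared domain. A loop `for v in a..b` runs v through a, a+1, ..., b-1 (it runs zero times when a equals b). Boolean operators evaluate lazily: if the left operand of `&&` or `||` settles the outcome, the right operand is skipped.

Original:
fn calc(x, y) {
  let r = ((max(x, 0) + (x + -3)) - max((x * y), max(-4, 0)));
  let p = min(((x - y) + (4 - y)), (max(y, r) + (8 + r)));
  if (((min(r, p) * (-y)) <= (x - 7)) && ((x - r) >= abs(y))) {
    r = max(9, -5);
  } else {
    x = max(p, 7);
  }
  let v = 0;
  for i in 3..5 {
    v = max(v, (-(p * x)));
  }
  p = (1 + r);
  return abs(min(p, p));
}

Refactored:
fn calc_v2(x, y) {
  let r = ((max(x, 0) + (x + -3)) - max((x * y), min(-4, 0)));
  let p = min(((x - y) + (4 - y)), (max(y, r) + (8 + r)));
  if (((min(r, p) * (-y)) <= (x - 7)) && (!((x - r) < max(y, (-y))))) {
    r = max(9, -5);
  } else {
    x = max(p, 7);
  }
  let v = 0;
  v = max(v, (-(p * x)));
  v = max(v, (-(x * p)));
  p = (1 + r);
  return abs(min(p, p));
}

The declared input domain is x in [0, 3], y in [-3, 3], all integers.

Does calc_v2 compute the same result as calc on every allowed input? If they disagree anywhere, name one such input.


Run the pair on x=1, y=-3.
calc: r = -1; p = 6; (((min(r, p) * (-y)) <= (x - 7)) && ((x - r) >= abs(y))) -> false; x = 7; v = 0; [i=3]; v = 0; [i=4]; v = 0; p = 0; return 0
calc_v2: r = 2; p = 11; (((min(r, p) * (-y)) <= (x - 7)) && (!((x - r) < max(y, (-y))))) -> false; x = 11; v = 0; v = 0; v = 0; p = 3; return 3
0 vs 3 — the two versions disagree here.
verdict: not equivalent; witness: x=1, y=-3


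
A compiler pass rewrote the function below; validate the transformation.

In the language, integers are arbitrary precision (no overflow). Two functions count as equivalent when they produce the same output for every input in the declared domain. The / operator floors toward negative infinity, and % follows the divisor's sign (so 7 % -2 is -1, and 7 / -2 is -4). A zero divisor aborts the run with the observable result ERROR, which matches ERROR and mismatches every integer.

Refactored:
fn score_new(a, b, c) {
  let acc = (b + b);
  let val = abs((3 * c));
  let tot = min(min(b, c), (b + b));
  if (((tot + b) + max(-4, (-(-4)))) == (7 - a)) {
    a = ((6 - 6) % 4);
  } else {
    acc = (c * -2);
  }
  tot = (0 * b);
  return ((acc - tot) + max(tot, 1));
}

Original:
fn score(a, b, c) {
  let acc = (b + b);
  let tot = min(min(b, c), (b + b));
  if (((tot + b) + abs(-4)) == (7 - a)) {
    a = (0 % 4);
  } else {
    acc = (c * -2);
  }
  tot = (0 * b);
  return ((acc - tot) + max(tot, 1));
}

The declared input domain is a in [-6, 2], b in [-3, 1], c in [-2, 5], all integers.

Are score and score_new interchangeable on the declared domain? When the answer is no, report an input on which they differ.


Side by side, the visible changes include: constant usage differs; also min/max/abs usage differs; also statement counts differ; also local variable names differ; also arithmetic usage differs.
Tracing a=-5, b=-1, c=1: score: acc becomes -2; next tot becomes -2; next (((tot + b) + abs(-4)) == (7 - a)) evaluates to false; next acc becomes -2; next tot becomes 0; next final value -1 | score_new: acc becomes -2; next val becomes 3; next tot becomes -2; next (((tot + b) + max(-4, (-(-4)))) == (7 - a)) evaluates to false; next acc becomes -2; next tot becomes 0; next final value -1 — matching result -1.
Sweeping the whole domain (360 inputs) finds no disagreement.
verdict: equivalent


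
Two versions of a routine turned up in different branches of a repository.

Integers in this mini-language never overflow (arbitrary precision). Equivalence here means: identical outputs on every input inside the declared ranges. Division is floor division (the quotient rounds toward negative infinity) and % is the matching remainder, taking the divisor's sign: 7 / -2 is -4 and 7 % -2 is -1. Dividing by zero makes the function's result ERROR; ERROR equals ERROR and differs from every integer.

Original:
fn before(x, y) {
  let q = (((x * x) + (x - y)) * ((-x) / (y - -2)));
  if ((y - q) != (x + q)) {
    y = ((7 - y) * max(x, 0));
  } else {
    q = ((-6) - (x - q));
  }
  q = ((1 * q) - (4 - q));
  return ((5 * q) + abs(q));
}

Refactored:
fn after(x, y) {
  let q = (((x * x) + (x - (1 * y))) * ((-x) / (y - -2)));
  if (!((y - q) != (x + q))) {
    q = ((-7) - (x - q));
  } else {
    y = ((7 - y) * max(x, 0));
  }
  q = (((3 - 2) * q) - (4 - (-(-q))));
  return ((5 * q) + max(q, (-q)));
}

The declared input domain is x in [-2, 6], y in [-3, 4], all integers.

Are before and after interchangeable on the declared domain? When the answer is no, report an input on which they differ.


Not equivalent: x=0, y=0 separates them (-64 vs -72).
before: q = 0; ((y - q) != (x + q)) -> false; q = -6; q = -16; return -64
after: q = 0; (!((y - q) != (x + q))) -> true; q = -7; q = -18; return -72
verdict: not equivalent; witness: x=0, y=0


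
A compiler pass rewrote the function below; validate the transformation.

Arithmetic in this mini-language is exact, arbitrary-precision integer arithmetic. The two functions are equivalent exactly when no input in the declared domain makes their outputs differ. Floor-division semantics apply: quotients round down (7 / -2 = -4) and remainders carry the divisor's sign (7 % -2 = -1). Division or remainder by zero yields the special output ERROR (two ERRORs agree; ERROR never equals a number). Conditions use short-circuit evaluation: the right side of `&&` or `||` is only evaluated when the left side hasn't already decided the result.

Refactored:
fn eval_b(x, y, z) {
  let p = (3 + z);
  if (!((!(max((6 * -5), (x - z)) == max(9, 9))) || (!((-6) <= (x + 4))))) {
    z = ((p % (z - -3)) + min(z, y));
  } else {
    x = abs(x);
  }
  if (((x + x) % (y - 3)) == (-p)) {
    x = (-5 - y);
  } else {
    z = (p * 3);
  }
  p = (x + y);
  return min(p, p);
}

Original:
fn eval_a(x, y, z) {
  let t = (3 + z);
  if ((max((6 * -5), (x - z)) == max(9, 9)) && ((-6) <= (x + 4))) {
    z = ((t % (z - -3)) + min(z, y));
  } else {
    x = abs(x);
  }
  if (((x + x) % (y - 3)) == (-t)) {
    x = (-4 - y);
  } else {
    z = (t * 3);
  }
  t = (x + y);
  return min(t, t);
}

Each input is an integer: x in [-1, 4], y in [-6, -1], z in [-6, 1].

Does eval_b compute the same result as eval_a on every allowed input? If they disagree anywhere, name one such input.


x=-1, y=-3, z=1 yields -4 from eval_a but -5 from eval_b.
verdict: not equivalent; witness: x=-1, y=-3, z=1


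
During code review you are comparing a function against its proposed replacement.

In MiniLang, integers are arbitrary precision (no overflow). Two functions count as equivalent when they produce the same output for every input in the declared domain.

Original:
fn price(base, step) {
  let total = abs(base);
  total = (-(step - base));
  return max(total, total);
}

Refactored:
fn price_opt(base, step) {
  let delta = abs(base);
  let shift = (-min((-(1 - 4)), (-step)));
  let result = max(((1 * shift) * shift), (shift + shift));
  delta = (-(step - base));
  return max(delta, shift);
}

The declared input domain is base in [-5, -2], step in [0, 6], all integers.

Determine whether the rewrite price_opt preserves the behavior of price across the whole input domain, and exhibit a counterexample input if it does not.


Try base=-5, step=0.
price: total becomes 5; next total becomes -5; next final value -5
price_opt: delta becomes 5; next shift becomes 0; next result becomes 0; next delta becomes -5; next final value 0
-5 != 0, so the rewrite changes behavior.
verdict: not equivalent; witness: base=-5, step=0


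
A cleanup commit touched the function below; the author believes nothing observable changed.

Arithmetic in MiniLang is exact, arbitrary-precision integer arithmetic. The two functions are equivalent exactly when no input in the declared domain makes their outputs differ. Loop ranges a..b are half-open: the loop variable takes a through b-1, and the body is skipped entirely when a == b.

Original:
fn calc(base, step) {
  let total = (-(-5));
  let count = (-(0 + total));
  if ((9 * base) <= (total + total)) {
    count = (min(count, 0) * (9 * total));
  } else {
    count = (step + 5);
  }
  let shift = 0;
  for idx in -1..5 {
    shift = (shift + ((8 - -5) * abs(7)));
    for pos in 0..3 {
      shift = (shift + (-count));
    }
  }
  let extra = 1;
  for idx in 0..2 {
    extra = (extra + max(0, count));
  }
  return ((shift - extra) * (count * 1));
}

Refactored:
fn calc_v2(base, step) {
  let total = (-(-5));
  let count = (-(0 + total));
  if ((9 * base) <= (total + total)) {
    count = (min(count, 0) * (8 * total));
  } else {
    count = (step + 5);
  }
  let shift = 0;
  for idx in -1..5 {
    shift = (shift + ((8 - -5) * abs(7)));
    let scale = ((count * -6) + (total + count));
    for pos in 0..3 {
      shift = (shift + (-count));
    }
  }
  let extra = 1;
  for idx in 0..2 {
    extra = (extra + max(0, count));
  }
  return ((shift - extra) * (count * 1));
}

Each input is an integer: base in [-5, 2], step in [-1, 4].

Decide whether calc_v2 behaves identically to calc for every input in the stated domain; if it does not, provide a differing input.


Not equivalent: base=-5, step=-1 separates them (-1033875 vs -829000).
calc: total becomes 5; next count becomes -5; next ((9 * base) <= (total + total)) evaluates to true; next count becomes -225; next shift becomes 0; next at idx=-1:; next shift becomes 91; next at pos=0:; next shift becomes 316; next at pos=1:; next shift becomes 541; next at pos=2:; next shift becomes 766; next at idx=0:; next shift becomes 857; next at pos=0:; next shift becomes 1082; next at pos=1:; next shift becomes 1307; next at pos=2:; next shift becomes 1532; next at idx=1:; next shift becomes 1623; next at pos=0:; next shift becomes 1848; next at pos=1:; next shift becomes 2073; next at pos=2:; next shift becomes 2298; next at idx=2:; next shift becomes 2389; next at pos=0:; next shift becomes 2614; next at pos=1:; next shift becomes 2839; next at pos=2:; next shift becomes 3064; next at idx=3:; next shift becomes 3155; next at pos=0:; next shift becomes 3380; next at pos=1:; next shift becomes 3605; next at pos=2:; next shift becomes 3830; next at idx=4:; next shift becomes 3921; next at pos=0:; next shift becomes 4146; next at pos=1:; next shift becomes 4371; next at pos=2:; next shift becomes 4596; next extra becomes 1; next at idx=0:; next extra becomes 1; next at idx=1:; next extra becomes 1; next final value -1033875
calc_v2: total becomes 5; next count becomes -5; next ((9 * base) <= (total + total)) evaluates to true; next count becomes -200; next shift becomes 0; next at idx=-1:; next shift becomes 91; next scale becomes 1005; next at pos=0:; next shift becomes 291; next at pos=1:; next shift becomes 491; next at pos=2:; next shift becomes 691; next at idx=0:; next shift becomes 782; next scale becomes 1005; next at pos=0:; next shift becomes 982; next at pos=1:; next shift becomes 1182; next at pos=2:; next shift becomes 1382; next at idx=1:; next shift becomes 1473; next scale becomes 1005; next at pos=0:; next shift becomes 1673; next at pos=1:; next shift becomes 1873; next at pos=2:; next shift becomes 2073; next at idx=2:; next shift becomes 2164; next scale becomes 1005; next at pos=0:; next shift becomes 2364; next at pos=1:; next shift becomes 2564; next at pos=2:; next shift becomes 2764; next at idx=3:; next shift becomes 2855; next scale becomes 1005; next at pos=0:; next shift becomes 3055; next at pos=1:; next shift becomes 3255; next at pos=2:; next shift becomes 3455; next at idx=4:; next shift becomes 3546; next scale becomes 1005; next at pos=0:; next shift becomes 3746; next at pos=1:; next shift becomes 3946; next at pos=2:; next shift becomes 4146; next extra becomes 1; next at idx=0:; next extra becomes 1; next at idx=1:; next extra becomes 1; next final value -829000
verdict: not equivalent; witness: base=-5, step=-1
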